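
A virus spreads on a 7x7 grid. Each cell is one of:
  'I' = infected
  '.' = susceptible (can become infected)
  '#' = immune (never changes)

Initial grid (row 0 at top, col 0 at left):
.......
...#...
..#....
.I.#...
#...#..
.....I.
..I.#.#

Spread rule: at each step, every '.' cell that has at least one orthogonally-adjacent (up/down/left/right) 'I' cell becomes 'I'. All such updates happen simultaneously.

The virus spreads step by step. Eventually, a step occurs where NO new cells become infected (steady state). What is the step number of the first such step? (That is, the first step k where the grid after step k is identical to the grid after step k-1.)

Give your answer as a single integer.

Answer: 7

Derivation:
Step 0 (initial): 3 infected
Step 1: +11 new -> 14 infected
Step 2: +8 new -> 22 infected
Step 3: +8 new -> 30 infected
Step 4: +5 new -> 35 infected
Step 5: +5 new -> 40 infected
Step 6: +2 new -> 42 infected
Step 7: +0 new -> 42 infected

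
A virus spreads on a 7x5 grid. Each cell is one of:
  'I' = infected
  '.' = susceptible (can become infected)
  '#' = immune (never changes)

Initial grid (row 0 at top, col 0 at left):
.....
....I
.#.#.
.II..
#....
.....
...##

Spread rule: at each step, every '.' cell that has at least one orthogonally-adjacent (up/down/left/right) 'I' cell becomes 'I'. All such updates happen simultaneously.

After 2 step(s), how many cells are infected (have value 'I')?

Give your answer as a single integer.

Step 0 (initial): 3 infected
Step 1: +8 new -> 11 infected
Step 2: +7 new -> 18 infected

Answer: 18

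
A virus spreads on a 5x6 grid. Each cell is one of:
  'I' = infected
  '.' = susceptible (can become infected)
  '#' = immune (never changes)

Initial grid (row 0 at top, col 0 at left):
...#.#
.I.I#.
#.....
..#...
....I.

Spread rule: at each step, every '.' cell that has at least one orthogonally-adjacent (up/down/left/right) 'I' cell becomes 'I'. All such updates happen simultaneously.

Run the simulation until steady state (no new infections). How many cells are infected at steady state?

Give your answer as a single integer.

Answer: 24

Derivation:
Step 0 (initial): 3 infected
Step 1: +8 new -> 11 infected
Step 2: +8 new -> 19 infected
Step 3: +3 new -> 22 infected
Step 4: +2 new -> 24 infected
Step 5: +0 new -> 24 infected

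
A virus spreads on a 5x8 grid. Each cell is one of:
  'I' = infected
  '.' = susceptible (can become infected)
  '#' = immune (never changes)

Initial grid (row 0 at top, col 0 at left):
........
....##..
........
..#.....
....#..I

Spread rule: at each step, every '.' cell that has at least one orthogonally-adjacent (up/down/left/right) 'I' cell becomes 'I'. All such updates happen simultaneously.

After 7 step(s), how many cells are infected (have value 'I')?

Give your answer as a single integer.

Answer: 23

Derivation:
Step 0 (initial): 1 infected
Step 1: +2 new -> 3 infected
Step 2: +3 new -> 6 infected
Step 3: +3 new -> 9 infected
Step 4: +4 new -> 13 infected
Step 5: +3 new -> 16 infected
Step 6: +3 new -> 19 infected
Step 7: +4 new -> 23 infected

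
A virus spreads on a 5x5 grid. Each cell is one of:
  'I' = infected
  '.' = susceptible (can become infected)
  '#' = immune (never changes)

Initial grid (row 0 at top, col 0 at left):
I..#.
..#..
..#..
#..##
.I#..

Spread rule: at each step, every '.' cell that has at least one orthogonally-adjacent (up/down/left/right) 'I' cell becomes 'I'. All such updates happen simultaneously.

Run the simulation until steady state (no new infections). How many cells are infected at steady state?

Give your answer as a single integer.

Answer: 11

Derivation:
Step 0 (initial): 2 infected
Step 1: +4 new -> 6 infected
Step 2: +5 new -> 11 infected
Step 3: +0 new -> 11 infected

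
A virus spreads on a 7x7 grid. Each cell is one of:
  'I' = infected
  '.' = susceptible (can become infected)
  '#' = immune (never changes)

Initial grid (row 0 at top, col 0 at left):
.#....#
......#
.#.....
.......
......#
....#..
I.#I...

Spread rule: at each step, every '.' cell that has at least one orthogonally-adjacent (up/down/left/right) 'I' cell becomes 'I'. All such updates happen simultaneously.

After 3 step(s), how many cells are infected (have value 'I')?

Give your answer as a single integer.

Step 0 (initial): 2 infected
Step 1: +4 new -> 6 infected
Step 2: +5 new -> 11 infected
Step 3: +7 new -> 18 infected

Answer: 18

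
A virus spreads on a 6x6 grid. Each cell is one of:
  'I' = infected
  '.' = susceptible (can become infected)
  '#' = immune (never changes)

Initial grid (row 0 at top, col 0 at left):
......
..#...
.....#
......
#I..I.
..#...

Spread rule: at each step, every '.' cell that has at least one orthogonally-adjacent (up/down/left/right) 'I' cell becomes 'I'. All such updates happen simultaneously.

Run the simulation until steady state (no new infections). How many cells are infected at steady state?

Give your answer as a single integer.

Step 0 (initial): 2 infected
Step 1: +7 new -> 9 infected
Step 2: +9 new -> 18 infected
Step 3: +5 new -> 23 infected
Step 4: +5 new -> 28 infected
Step 5: +4 new -> 32 infected
Step 6: +0 new -> 32 infected

Answer: 32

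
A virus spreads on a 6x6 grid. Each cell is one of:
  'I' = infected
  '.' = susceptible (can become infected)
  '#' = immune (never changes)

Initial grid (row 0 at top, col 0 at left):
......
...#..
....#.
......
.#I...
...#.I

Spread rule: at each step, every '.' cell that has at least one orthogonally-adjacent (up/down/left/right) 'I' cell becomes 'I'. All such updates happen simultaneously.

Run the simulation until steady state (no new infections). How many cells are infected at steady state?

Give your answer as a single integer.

Answer: 32

Derivation:
Step 0 (initial): 2 infected
Step 1: +5 new -> 7 infected
Step 2: +6 new -> 13 infected
Step 3: +7 new -> 20 infected
Step 4: +5 new -> 25 infected
Step 5: +5 new -> 30 infected
Step 6: +2 new -> 32 infected
Step 7: +0 new -> 32 infected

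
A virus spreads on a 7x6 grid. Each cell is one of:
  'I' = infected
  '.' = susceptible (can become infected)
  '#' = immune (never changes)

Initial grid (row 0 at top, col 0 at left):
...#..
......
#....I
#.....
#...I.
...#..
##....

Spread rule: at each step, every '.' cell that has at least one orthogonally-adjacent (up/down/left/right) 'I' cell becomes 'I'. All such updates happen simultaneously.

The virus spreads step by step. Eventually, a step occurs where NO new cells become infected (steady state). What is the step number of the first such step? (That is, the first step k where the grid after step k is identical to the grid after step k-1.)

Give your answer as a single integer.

Step 0 (initial): 2 infected
Step 1: +7 new -> 9 infected
Step 2: +7 new -> 16 infected
Step 3: +8 new -> 24 infected
Step 4: +5 new -> 29 infected
Step 5: +3 new -> 32 infected
Step 6: +2 new -> 34 infected
Step 7: +1 new -> 35 infected
Step 8: +0 new -> 35 infected

Answer: 8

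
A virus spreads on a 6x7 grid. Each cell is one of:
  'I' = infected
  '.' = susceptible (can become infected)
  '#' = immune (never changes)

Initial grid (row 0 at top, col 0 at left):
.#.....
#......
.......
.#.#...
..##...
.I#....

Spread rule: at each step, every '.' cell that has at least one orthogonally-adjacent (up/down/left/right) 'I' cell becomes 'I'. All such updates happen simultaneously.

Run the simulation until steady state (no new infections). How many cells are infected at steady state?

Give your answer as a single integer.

Answer: 34

Derivation:
Step 0 (initial): 1 infected
Step 1: +2 new -> 3 infected
Step 2: +1 new -> 4 infected
Step 3: +1 new -> 5 infected
Step 4: +1 new -> 6 infected
Step 5: +1 new -> 7 infected
Step 6: +2 new -> 9 infected
Step 7: +3 new -> 12 infected
Step 8: +3 new -> 15 infected
Step 9: +4 new -> 19 infected
Step 10: +5 new -> 24 infected
Step 11: +5 new -> 29 infected
Step 12: +4 new -> 33 infected
Step 13: +1 new -> 34 infected
Step 14: +0 new -> 34 infected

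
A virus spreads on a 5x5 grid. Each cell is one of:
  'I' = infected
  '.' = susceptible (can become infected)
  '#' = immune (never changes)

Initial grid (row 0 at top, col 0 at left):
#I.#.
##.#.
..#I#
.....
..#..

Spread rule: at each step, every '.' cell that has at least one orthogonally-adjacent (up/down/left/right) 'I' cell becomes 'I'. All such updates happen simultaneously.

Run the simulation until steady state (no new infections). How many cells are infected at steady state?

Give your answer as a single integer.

Answer: 15

Derivation:
Step 0 (initial): 2 infected
Step 1: +2 new -> 4 infected
Step 2: +4 new -> 8 infected
Step 3: +2 new -> 10 infected
Step 4: +3 new -> 13 infected
Step 5: +2 new -> 15 infected
Step 6: +0 new -> 15 infected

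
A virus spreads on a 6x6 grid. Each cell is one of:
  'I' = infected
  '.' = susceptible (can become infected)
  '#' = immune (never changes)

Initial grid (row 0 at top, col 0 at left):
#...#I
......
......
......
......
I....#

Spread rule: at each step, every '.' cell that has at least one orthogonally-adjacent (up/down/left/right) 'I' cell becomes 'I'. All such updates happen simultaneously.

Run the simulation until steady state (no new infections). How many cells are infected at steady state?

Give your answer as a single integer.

Step 0 (initial): 2 infected
Step 1: +3 new -> 5 infected
Step 2: +5 new -> 10 infected
Step 3: +7 new -> 17 infected
Step 4: +10 new -> 27 infected
Step 5: +5 new -> 32 infected
Step 6: +1 new -> 33 infected
Step 7: +0 new -> 33 infected

Answer: 33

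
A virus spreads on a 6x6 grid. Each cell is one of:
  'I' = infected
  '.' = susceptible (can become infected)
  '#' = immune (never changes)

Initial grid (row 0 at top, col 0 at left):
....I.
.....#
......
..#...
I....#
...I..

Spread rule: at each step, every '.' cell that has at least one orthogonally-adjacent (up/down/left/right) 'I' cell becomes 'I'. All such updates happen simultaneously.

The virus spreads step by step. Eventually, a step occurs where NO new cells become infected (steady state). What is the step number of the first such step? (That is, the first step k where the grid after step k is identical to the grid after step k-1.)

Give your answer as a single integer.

Answer: 5

Derivation:
Step 0 (initial): 3 infected
Step 1: +9 new -> 12 infected
Step 2: +10 new -> 22 infected
Step 3: +7 new -> 29 infected
Step 4: +4 new -> 33 infected
Step 5: +0 new -> 33 infected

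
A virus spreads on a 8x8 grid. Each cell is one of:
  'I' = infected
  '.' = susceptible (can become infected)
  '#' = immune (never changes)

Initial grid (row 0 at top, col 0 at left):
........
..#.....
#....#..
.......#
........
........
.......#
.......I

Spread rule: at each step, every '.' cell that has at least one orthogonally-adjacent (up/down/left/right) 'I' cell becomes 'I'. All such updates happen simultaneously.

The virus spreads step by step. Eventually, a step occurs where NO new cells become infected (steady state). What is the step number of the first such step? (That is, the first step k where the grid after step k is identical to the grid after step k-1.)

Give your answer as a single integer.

Step 0 (initial): 1 infected
Step 1: +1 new -> 2 infected
Step 2: +2 new -> 4 infected
Step 3: +3 new -> 7 infected
Step 4: +5 new -> 12 infected
Step 5: +6 new -> 18 infected
Step 6: +6 new -> 24 infected
Step 7: +7 new -> 31 infected
Step 8: +8 new -> 39 infected
Step 9: +7 new -> 46 infected
Step 10: +5 new -> 51 infected
Step 11: +3 new -> 54 infected
Step 12: +2 new -> 56 infected
Step 13: +2 new -> 58 infected
Step 14: +1 new -> 59 infected
Step 15: +0 new -> 59 infected

Answer: 15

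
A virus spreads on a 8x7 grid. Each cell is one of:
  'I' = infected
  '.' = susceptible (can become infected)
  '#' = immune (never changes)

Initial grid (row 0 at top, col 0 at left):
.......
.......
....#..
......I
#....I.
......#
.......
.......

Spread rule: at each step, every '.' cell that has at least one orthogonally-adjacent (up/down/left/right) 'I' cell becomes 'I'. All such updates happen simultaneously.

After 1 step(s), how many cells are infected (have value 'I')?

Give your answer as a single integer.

Answer: 7

Derivation:
Step 0 (initial): 2 infected
Step 1: +5 new -> 7 infected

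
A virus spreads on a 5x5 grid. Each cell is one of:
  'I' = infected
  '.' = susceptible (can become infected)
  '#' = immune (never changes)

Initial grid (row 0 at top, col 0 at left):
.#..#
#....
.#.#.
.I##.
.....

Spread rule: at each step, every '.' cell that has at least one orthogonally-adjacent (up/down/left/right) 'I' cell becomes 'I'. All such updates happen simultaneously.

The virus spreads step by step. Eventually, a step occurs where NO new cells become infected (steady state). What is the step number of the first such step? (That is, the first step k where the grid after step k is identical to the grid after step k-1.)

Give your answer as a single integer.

Answer: 11

Derivation:
Step 0 (initial): 1 infected
Step 1: +2 new -> 3 infected
Step 2: +3 new -> 6 infected
Step 3: +1 new -> 7 infected
Step 4: +1 new -> 8 infected
Step 5: +1 new -> 9 infected
Step 6: +1 new -> 10 infected
Step 7: +1 new -> 11 infected
Step 8: +1 new -> 12 infected
Step 9: +2 new -> 14 infected
Step 10: +3 new -> 17 infected
Step 11: +0 new -> 17 infected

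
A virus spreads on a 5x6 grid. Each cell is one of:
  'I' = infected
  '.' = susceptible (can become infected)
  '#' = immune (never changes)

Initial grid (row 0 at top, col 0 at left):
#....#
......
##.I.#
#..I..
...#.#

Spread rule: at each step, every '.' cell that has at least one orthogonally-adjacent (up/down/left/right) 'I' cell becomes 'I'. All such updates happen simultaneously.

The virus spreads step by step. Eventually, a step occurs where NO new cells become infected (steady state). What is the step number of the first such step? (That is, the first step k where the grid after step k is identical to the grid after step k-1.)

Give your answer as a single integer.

Step 0 (initial): 2 infected
Step 1: +5 new -> 7 infected
Step 2: +7 new -> 14 infected
Step 3: +5 new -> 19 infected
Step 4: +3 new -> 22 infected
Step 5: +0 new -> 22 infected

Answer: 5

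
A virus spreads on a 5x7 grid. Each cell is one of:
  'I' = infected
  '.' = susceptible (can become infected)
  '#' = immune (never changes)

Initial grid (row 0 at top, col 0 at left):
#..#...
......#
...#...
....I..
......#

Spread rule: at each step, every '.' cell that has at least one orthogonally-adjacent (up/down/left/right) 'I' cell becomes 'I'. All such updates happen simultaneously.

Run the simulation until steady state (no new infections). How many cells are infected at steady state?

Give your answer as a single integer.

Step 0 (initial): 1 infected
Step 1: +4 new -> 5 infected
Step 2: +6 new -> 11 infected
Step 3: +7 new -> 18 infected
Step 4: +5 new -> 23 infected
Step 5: +5 new -> 28 infected
Step 6: +2 new -> 30 infected
Step 7: +0 new -> 30 infected

Answer: 30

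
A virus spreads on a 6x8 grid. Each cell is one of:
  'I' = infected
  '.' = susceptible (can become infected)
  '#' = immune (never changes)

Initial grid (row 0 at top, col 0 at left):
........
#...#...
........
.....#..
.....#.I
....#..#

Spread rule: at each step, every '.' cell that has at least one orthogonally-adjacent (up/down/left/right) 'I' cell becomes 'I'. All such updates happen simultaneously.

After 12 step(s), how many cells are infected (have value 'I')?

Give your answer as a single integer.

Answer: 42

Derivation:
Step 0 (initial): 1 infected
Step 1: +2 new -> 3 infected
Step 2: +3 new -> 6 infected
Step 3: +3 new -> 9 infected
Step 4: +3 new -> 12 infected
Step 5: +3 new -> 15 infected
Step 6: +3 new -> 18 infected
Step 7: +5 new -> 23 infected
Step 8: +5 new -> 28 infected
Step 9: +6 new -> 34 infected
Step 10: +4 new -> 38 infected
Step 11: +3 new -> 41 infected
Step 12: +1 new -> 42 infected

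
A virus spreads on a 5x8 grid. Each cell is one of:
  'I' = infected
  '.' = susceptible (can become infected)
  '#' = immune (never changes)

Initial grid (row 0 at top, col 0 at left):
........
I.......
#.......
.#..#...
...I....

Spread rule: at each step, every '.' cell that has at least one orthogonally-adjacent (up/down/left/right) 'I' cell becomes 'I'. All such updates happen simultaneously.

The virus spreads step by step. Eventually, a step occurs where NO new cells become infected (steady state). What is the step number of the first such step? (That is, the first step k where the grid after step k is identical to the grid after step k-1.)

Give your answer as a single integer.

Step 0 (initial): 2 infected
Step 1: +5 new -> 7 infected
Step 2: +7 new -> 14 infected
Step 3: +7 new -> 21 infected
Step 4: +6 new -> 27 infected
Step 5: +4 new -> 31 infected
Step 6: +3 new -> 34 infected
Step 7: +2 new -> 36 infected
Step 8: +1 new -> 37 infected
Step 9: +0 new -> 37 infected

Answer: 9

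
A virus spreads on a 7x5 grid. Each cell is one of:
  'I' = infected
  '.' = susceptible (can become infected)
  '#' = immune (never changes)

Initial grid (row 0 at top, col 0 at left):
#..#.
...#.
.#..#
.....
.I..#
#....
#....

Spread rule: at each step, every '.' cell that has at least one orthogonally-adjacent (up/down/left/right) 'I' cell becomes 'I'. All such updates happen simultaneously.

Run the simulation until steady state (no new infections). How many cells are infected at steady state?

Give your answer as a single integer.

Answer: 25

Derivation:
Step 0 (initial): 1 infected
Step 1: +4 new -> 5 infected
Step 2: +5 new -> 10 infected
Step 3: +5 new -> 15 infected
Step 4: +6 new -> 21 infected
Step 5: +3 new -> 24 infected
Step 6: +1 new -> 25 infected
Step 7: +0 new -> 25 infected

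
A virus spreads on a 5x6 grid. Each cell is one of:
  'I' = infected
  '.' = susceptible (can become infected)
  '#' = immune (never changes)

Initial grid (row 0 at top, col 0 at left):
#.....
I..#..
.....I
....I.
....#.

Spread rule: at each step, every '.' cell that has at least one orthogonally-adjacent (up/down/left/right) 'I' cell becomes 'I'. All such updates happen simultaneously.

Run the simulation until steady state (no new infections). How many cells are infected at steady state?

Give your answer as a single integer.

Answer: 27

Derivation:
Step 0 (initial): 3 infected
Step 1: +6 new -> 9 infected
Step 2: +10 new -> 19 infected
Step 3: +6 new -> 25 infected
Step 4: +2 new -> 27 infected
Step 5: +0 new -> 27 infected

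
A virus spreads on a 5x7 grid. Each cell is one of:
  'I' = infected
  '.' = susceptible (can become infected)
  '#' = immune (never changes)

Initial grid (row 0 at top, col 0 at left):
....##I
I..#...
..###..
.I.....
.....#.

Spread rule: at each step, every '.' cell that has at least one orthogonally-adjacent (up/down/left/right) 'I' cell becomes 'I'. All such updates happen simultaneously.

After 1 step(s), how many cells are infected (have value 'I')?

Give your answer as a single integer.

Answer: 11

Derivation:
Step 0 (initial): 3 infected
Step 1: +8 new -> 11 infected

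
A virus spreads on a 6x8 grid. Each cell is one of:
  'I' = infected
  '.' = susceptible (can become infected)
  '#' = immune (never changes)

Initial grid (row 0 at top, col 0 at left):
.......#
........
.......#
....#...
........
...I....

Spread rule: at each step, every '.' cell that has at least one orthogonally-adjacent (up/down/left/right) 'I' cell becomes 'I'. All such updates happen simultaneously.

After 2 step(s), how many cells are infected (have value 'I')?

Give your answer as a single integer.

Answer: 9

Derivation:
Step 0 (initial): 1 infected
Step 1: +3 new -> 4 infected
Step 2: +5 new -> 9 infected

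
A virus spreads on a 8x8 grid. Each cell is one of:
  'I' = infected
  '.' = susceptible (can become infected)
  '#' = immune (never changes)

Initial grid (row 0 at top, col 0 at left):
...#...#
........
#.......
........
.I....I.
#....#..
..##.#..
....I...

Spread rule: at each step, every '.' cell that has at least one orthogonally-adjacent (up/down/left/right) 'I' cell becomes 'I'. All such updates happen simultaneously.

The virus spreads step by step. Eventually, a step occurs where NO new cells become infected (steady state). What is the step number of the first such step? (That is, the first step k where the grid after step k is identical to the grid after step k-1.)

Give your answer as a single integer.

Step 0 (initial): 3 infected
Step 1: +11 new -> 14 infected
Step 2: +15 new -> 29 infected
Step 3: +12 new -> 41 infected
Step 4: +9 new -> 50 infected
Step 5: +5 new -> 55 infected
Step 6: +1 new -> 56 infected
Step 7: +0 new -> 56 infected

Answer: 7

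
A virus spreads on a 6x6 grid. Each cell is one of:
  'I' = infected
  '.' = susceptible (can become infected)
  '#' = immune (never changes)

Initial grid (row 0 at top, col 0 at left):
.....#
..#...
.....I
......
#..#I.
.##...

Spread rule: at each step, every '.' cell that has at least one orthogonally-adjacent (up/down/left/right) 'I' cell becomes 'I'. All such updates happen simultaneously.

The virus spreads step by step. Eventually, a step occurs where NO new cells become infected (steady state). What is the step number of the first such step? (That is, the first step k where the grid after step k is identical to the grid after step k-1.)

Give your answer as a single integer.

Answer: 8

Derivation:
Step 0 (initial): 2 infected
Step 1: +6 new -> 8 infected
Step 2: +5 new -> 13 infected
Step 3: +4 new -> 17 infected
Step 4: +4 new -> 21 infected
Step 5: +5 new -> 26 infected
Step 6: +2 new -> 28 infected
Step 7: +1 new -> 29 infected
Step 8: +0 new -> 29 infected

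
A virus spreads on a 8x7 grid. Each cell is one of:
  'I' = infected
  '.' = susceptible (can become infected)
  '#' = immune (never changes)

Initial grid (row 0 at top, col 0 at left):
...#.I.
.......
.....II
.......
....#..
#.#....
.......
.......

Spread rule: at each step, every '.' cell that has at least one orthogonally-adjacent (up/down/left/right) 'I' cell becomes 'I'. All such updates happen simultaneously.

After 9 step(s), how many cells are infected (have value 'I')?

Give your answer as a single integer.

Step 0 (initial): 3 infected
Step 1: +7 new -> 10 infected
Step 2: +5 new -> 15 infected
Step 3: +5 new -> 20 infected
Step 4: +7 new -> 27 infected
Step 5: +9 new -> 36 infected
Step 6: +6 new -> 42 infected
Step 7: +5 new -> 47 infected
Step 8: +2 new -> 49 infected
Step 9: +2 new -> 51 infected

Answer: 51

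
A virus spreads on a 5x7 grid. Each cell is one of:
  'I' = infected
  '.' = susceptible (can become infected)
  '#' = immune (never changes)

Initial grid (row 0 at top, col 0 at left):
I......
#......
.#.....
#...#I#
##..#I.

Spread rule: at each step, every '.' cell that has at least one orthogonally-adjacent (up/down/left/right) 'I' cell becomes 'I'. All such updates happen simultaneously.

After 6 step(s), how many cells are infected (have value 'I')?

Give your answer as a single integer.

Answer: 26

Derivation:
Step 0 (initial): 3 infected
Step 1: +3 new -> 6 infected
Step 2: +5 new -> 11 infected
Step 3: +6 new -> 17 infected
Step 4: +5 new -> 22 infected
Step 5: +2 new -> 24 infected
Step 6: +2 new -> 26 infected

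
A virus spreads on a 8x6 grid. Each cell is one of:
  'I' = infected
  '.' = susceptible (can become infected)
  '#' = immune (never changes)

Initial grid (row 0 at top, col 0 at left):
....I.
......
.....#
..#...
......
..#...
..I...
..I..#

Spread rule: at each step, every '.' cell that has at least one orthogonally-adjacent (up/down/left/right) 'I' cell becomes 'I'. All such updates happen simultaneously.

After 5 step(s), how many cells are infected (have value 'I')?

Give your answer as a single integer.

Step 0 (initial): 3 infected
Step 1: +7 new -> 10 infected
Step 2: +10 new -> 20 infected
Step 3: +9 new -> 29 infected
Step 4: +10 new -> 39 infected
Step 5: +4 new -> 43 infected

Answer: 43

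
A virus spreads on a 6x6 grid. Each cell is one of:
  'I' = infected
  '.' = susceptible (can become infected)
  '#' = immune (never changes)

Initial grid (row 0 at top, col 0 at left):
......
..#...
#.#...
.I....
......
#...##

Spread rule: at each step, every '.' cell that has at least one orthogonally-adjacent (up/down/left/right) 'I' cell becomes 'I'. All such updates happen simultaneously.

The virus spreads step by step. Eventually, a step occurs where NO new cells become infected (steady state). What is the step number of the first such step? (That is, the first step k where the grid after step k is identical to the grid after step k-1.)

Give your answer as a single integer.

Answer: 8

Derivation:
Step 0 (initial): 1 infected
Step 1: +4 new -> 5 infected
Step 2: +5 new -> 10 infected
Step 3: +6 new -> 16 infected
Step 4: +7 new -> 23 infected
Step 5: +4 new -> 27 infected
Step 6: +2 new -> 29 infected
Step 7: +1 new -> 30 infected
Step 8: +0 new -> 30 infected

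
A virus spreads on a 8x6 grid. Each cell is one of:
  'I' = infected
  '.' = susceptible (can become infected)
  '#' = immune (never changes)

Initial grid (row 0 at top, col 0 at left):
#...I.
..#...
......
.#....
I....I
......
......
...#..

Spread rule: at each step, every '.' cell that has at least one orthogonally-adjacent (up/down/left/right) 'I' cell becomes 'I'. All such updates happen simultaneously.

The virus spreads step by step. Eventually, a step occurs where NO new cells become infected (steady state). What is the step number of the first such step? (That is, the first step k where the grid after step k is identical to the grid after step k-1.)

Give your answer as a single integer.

Step 0 (initial): 3 infected
Step 1: +9 new -> 12 infected
Step 2: +13 new -> 25 infected
Step 3: +12 new -> 37 infected
Step 4: +6 new -> 43 infected
Step 5: +1 new -> 44 infected
Step 6: +0 new -> 44 infected

Answer: 6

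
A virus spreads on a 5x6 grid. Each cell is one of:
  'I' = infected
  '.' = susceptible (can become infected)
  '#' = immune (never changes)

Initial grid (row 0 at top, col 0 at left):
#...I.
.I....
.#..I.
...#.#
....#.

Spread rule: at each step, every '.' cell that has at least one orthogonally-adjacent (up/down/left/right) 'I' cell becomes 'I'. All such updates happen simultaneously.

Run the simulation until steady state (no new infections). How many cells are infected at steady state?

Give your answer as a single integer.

Answer: 24

Derivation:
Step 0 (initial): 3 infected
Step 1: +9 new -> 12 infected
Step 2: +5 new -> 17 infected
Step 3: +2 new -> 19 infected
Step 4: +3 new -> 22 infected
Step 5: +2 new -> 24 infected
Step 6: +0 new -> 24 infected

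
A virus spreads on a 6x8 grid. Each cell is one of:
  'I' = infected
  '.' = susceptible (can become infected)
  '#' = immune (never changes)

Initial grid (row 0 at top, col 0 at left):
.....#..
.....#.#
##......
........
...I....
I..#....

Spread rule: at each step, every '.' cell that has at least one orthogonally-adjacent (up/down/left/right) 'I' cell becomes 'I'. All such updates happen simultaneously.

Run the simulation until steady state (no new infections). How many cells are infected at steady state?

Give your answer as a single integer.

Answer: 42

Derivation:
Step 0 (initial): 2 infected
Step 1: +5 new -> 7 infected
Step 2: +8 new -> 15 infected
Step 3: +7 new -> 22 infected
Step 4: +7 new -> 29 infected
Step 5: +6 new -> 35 infected
Step 6: +4 new -> 39 infected
Step 7: +2 new -> 41 infected
Step 8: +1 new -> 42 infected
Step 9: +0 new -> 42 infected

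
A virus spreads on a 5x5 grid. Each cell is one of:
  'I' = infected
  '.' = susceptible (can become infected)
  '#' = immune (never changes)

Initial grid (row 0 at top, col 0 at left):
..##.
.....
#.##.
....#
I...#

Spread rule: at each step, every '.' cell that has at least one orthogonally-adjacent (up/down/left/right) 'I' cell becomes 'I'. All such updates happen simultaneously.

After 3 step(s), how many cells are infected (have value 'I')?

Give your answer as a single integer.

Step 0 (initial): 1 infected
Step 1: +2 new -> 3 infected
Step 2: +2 new -> 5 infected
Step 3: +3 new -> 8 infected

Answer: 8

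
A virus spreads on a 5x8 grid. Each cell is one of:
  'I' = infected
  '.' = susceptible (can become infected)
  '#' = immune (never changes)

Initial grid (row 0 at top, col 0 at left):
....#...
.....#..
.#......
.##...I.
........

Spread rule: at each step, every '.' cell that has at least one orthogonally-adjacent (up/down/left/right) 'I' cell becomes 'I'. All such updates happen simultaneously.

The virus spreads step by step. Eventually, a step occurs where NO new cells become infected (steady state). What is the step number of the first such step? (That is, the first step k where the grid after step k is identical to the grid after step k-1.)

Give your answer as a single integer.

Answer: 10

Derivation:
Step 0 (initial): 1 infected
Step 1: +4 new -> 5 infected
Step 2: +6 new -> 11 infected
Step 3: +5 new -> 16 infected
Step 4: +5 new -> 21 infected
Step 5: +3 new -> 24 infected
Step 6: +3 new -> 27 infected
Step 7: +3 new -> 30 infected
Step 8: +3 new -> 33 infected
Step 9: +2 new -> 35 infected
Step 10: +0 new -> 35 infected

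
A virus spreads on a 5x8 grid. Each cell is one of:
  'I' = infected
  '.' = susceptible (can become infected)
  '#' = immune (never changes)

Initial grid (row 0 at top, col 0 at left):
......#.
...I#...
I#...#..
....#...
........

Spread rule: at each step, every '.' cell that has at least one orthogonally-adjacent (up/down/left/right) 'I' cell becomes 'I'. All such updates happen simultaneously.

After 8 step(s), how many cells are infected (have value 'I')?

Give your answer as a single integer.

Answer: 35

Derivation:
Step 0 (initial): 2 infected
Step 1: +5 new -> 7 infected
Step 2: +9 new -> 16 infected
Step 3: +5 new -> 21 infected
Step 4: +3 new -> 24 infected
Step 5: +2 new -> 26 infected
Step 6: +4 new -> 30 infected
Step 7: +4 new -> 34 infected
Step 8: +1 new -> 35 infected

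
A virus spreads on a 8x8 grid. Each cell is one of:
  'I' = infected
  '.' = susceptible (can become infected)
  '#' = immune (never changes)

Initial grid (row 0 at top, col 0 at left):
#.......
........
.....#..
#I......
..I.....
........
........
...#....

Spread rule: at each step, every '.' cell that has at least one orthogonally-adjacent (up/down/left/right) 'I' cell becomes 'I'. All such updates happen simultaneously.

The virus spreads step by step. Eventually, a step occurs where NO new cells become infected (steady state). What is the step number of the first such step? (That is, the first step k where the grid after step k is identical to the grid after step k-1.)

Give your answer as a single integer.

Answer: 10

Derivation:
Step 0 (initial): 2 infected
Step 1: +5 new -> 7 infected
Step 2: +9 new -> 16 infected
Step 3: +11 new -> 27 infected
Step 4: +9 new -> 36 infected
Step 5: +8 new -> 44 infected
Step 6: +7 new -> 51 infected
Step 7: +5 new -> 56 infected
Step 8: +3 new -> 59 infected
Step 9: +1 new -> 60 infected
Step 10: +0 new -> 60 infected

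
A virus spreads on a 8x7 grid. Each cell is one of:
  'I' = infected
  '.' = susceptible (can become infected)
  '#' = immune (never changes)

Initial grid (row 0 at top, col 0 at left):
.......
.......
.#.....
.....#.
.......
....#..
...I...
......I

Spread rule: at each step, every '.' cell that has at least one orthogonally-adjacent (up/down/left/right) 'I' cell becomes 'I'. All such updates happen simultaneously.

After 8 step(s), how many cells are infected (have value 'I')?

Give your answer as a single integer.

Answer: 52

Derivation:
Step 0 (initial): 2 infected
Step 1: +6 new -> 8 infected
Step 2: +7 new -> 15 infected
Step 3: +8 new -> 23 infected
Step 4: +8 new -> 31 infected
Step 5: +6 new -> 37 infected
Step 6: +6 new -> 43 infected
Step 7: +6 new -> 49 infected
Step 8: +3 new -> 52 infected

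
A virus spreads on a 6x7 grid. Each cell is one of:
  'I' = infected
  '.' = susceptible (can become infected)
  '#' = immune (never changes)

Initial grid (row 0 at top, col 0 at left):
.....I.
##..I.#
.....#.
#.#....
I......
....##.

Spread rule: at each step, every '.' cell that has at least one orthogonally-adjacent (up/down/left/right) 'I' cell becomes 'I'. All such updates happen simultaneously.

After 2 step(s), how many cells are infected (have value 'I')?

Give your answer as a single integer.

Step 0 (initial): 3 infected
Step 1: +7 new -> 10 infected
Step 2: +7 new -> 17 infected

Answer: 17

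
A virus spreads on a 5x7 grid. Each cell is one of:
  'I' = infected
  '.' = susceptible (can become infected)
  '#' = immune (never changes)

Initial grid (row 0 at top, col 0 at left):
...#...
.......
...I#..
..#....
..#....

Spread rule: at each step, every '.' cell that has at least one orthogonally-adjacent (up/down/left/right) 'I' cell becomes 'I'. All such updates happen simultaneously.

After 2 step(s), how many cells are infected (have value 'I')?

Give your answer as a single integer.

Answer: 9

Derivation:
Step 0 (initial): 1 infected
Step 1: +3 new -> 4 infected
Step 2: +5 new -> 9 infected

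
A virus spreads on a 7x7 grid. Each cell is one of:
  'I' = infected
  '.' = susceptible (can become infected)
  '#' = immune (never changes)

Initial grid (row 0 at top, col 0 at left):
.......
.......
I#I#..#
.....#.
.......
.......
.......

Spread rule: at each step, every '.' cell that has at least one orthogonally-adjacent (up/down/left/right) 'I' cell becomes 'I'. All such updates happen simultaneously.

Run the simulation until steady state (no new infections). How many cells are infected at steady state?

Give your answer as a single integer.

Step 0 (initial): 2 infected
Step 1: +4 new -> 6 infected
Step 2: +8 new -> 14 infected
Step 3: +8 new -> 22 infected
Step 4: +8 new -> 30 infected
Step 5: +7 new -> 37 infected
Step 6: +4 new -> 41 infected
Step 7: +3 new -> 44 infected
Step 8: +1 new -> 45 infected
Step 9: +0 new -> 45 infected

Answer: 45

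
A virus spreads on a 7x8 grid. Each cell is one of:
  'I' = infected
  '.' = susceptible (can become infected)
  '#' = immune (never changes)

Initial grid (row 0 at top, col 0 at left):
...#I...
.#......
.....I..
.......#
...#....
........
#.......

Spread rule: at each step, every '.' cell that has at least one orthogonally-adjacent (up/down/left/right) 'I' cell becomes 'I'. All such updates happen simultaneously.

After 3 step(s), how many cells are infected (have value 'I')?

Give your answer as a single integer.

Answer: 24

Derivation:
Step 0 (initial): 2 infected
Step 1: +6 new -> 8 infected
Step 2: +8 new -> 16 infected
Step 3: +8 new -> 24 infected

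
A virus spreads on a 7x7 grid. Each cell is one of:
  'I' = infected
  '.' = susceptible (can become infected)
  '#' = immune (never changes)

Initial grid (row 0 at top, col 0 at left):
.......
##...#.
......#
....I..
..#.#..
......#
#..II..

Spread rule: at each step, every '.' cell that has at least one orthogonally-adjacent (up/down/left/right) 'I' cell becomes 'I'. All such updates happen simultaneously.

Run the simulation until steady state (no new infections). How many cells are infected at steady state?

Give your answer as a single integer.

Step 0 (initial): 3 infected
Step 1: +7 new -> 10 infected
Step 2: +11 new -> 21 infected
Step 3: +6 new -> 27 infected
Step 4: +7 new -> 34 infected
Step 5: +4 new -> 38 infected
Step 6: +2 new -> 40 infected
Step 7: +1 new -> 41 infected
Step 8: +0 new -> 41 infected

Answer: 41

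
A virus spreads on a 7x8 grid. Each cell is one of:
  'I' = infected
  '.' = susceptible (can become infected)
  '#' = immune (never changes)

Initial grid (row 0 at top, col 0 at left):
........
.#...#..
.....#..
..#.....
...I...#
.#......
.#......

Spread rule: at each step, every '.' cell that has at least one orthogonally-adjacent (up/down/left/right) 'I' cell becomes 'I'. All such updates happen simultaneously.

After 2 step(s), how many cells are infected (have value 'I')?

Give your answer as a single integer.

Answer: 12

Derivation:
Step 0 (initial): 1 infected
Step 1: +4 new -> 5 infected
Step 2: +7 new -> 12 infected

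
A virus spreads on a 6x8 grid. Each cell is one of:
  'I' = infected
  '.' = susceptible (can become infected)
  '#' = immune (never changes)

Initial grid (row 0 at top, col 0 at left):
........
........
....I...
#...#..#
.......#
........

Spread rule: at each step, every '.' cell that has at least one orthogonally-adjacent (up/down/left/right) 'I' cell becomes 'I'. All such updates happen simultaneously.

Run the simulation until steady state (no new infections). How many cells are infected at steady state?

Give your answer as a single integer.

Answer: 44

Derivation:
Step 0 (initial): 1 infected
Step 1: +3 new -> 4 infected
Step 2: +7 new -> 11 infected
Step 3: +10 new -> 21 infected
Step 4: +11 new -> 32 infected
Step 5: +7 new -> 39 infected
Step 6: +4 new -> 43 infected
Step 7: +1 new -> 44 infected
Step 8: +0 new -> 44 infected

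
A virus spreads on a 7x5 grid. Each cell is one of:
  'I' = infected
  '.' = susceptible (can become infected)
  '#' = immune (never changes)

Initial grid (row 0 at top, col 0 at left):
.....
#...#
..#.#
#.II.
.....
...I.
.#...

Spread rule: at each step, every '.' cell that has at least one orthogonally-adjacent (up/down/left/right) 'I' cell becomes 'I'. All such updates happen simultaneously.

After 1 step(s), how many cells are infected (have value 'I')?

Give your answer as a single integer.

Step 0 (initial): 3 infected
Step 1: +8 new -> 11 infected

Answer: 11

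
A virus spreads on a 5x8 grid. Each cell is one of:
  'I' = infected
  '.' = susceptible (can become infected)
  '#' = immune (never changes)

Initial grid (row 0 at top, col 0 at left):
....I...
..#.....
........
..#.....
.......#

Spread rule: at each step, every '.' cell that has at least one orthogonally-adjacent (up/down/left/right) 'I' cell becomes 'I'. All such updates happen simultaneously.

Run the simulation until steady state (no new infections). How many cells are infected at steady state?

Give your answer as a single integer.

Step 0 (initial): 1 infected
Step 1: +3 new -> 4 infected
Step 2: +5 new -> 9 infected
Step 3: +6 new -> 15 infected
Step 4: +8 new -> 23 infected
Step 5: +6 new -> 29 infected
Step 6: +5 new -> 34 infected
Step 7: +2 new -> 36 infected
Step 8: +1 new -> 37 infected
Step 9: +0 new -> 37 infected

Answer: 37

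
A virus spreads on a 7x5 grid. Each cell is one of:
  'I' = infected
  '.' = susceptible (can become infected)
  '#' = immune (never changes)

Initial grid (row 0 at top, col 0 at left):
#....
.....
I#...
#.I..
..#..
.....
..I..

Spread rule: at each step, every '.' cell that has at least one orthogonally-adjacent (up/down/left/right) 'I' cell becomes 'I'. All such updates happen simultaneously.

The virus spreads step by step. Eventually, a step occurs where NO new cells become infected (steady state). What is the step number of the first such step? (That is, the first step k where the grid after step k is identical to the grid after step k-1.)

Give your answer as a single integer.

Answer: 6

Derivation:
Step 0 (initial): 3 infected
Step 1: +7 new -> 10 infected
Step 2: +10 new -> 20 infected
Step 3: +8 new -> 28 infected
Step 4: +2 new -> 30 infected
Step 5: +1 new -> 31 infected
Step 6: +0 new -> 31 infected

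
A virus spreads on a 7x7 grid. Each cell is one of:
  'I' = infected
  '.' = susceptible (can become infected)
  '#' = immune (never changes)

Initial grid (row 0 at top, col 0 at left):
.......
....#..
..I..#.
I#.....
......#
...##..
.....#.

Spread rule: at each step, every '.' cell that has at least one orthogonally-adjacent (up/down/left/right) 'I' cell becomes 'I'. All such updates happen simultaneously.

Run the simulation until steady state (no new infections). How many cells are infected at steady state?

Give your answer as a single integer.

Answer: 42

Derivation:
Step 0 (initial): 2 infected
Step 1: +6 new -> 8 infected
Step 2: +9 new -> 17 infected
Step 3: +8 new -> 25 infected
Step 4: +5 new -> 30 infected
Step 5: +4 new -> 34 infected
Step 6: +5 new -> 39 infected
Step 7: +2 new -> 41 infected
Step 8: +1 new -> 42 infected
Step 9: +0 new -> 42 infected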